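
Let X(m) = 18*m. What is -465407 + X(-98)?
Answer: -467171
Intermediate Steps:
-465407 + X(-98) = -465407 + 18*(-98) = -465407 - 1764 = -467171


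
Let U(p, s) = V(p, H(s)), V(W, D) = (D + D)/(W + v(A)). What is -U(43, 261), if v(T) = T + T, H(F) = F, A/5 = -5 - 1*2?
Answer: 58/3 ≈ 19.333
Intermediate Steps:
A = -35 (A = 5*(-5 - 1*2) = 5*(-5 - 2) = 5*(-7) = -35)
v(T) = 2*T
V(W, D) = 2*D/(-70 + W) (V(W, D) = (D + D)/(W + 2*(-35)) = (2*D)/(W - 70) = (2*D)/(-70 + W) = 2*D/(-70 + W))
U(p, s) = 2*s/(-70 + p)
-U(43, 261) = -2*261/(-70 + 43) = -2*261/(-27) = -2*261*(-1)/27 = -1*(-58/3) = 58/3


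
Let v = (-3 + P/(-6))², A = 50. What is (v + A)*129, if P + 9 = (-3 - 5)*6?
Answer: 47601/4 ≈ 11900.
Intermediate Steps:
P = -57 (P = -9 + (-3 - 5)*6 = -9 - 8*6 = -9 - 48 = -57)
v = 169/4 (v = (-3 - 57/(-6))² = (-3 - 57*(-⅙))² = (-3 + 19/2)² = (13/2)² = 169/4 ≈ 42.250)
(v + A)*129 = (169/4 + 50)*129 = (369/4)*129 = 47601/4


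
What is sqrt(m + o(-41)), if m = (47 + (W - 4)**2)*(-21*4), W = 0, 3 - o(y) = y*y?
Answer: I*sqrt(6970) ≈ 83.487*I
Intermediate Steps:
o(y) = 3 - y**2 (o(y) = 3 - y*y = 3 - y**2)
m = -5292 (m = (47 + (0 - 4)**2)*(-21*4) = (47 + (-4)**2)*(-84) = (47 + 16)*(-84) = 63*(-84) = -5292)
sqrt(m + o(-41)) = sqrt(-5292 + (3 - 1*(-41)**2)) = sqrt(-5292 + (3 - 1*1681)) = sqrt(-5292 + (3 - 1681)) = sqrt(-5292 - 1678) = sqrt(-6970) = I*sqrt(6970)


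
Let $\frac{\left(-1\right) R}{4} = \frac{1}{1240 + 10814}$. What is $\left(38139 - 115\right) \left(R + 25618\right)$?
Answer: $\frac{119814154784}{123} \approx 9.741 \cdot 10^{8}$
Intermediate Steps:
$R = - \frac{2}{6027}$ ($R = - \frac{4}{1240 + 10814} = - \frac{4}{12054} = \left(-4\right) \frac{1}{12054} = - \frac{2}{6027} \approx -0.00033184$)
$\left(38139 - 115\right) \left(R + 25618\right) = \left(38139 - 115\right) \left(- \frac{2}{6027} + 25618\right) = 38024 \cdot \frac{154399684}{6027} = \frac{119814154784}{123}$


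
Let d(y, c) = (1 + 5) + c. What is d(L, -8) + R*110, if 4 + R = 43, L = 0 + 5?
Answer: 4288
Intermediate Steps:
L = 5
R = 39 (R = -4 + 43 = 39)
d(y, c) = 6 + c
d(L, -8) + R*110 = (6 - 8) + 39*110 = -2 + 4290 = 4288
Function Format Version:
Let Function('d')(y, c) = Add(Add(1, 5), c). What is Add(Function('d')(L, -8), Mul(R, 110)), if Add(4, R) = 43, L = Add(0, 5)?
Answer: 4288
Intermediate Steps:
L = 5
R = 39 (R = Add(-4, 43) = 39)
Function('d')(y, c) = Add(6, c)
Add(Function('d')(L, -8), Mul(R, 110)) = Add(Add(6, -8), Mul(39, 110)) = Add(-2, 4290) = 4288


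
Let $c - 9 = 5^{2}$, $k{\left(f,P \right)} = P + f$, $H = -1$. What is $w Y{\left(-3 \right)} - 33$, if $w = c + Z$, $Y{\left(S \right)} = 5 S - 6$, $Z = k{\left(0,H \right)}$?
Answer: $-726$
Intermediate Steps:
$c = 34$ ($c = 9 + 5^{2} = 9 + 25 = 34$)
$Z = -1$ ($Z = -1 + 0 = -1$)
$Y{\left(S \right)} = -6 + 5 S$ ($Y{\left(S \right)} = 5 S - 6 = -6 + 5 S$)
$w = 33$ ($w = 34 - 1 = 33$)
$w Y{\left(-3 \right)} - 33 = 33 \left(-6 + 5 \left(-3\right)\right) - 33 = 33 \left(-6 - 15\right) - 33 = 33 \left(-21\right) - 33 = -693 - 33 = -726$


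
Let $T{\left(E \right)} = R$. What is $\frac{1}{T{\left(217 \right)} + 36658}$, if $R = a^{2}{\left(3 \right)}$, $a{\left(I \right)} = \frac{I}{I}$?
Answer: $\frac{1}{36659} \approx 2.7278 \cdot 10^{-5}$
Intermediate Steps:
$a{\left(I \right)} = 1$
$R = 1$ ($R = 1^{2} = 1$)
$T{\left(E \right)} = 1$
$\frac{1}{T{\left(217 \right)} + 36658} = \frac{1}{1 + 36658} = \frac{1}{36659}$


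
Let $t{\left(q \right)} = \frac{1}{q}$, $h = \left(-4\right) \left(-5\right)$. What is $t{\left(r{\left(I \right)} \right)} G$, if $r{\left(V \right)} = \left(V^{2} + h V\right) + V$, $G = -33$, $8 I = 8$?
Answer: $- \frac{3}{2} \approx -1.5$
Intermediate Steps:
$I = 1$ ($I = \frac{1}{8} \cdot 8 = 1$)
$h = 20$
$r{\left(V \right)} = V^{2} + 21 V$ ($r{\left(V \right)} = \left(V^{2} + 20 V\right) + V = V^{2} + 21 V$)
$t{\left(r{\left(I \right)} \right)} G = \frac{1}{1 \left(21 + 1\right)} \left(-33\right) = \frac{1}{1 \cdot 22} \left(-33\right) = \frac{1}{22} \left(-33\right) = - \frac{3}{2}$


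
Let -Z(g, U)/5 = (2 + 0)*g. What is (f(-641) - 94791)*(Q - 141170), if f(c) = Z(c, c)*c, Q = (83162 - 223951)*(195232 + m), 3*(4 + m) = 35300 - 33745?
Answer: 347542023991706681/3 ≈ 1.1585e+17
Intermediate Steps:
m = 1543/3 (m = -4 + (35300 - 33745)/3 = -4 + (1/3)*1555 = -4 + 1555/3 = 1543/3 ≈ 514.33)
Z(g, U) = -10*g (Z(g, U) = -5*(2 + 0)*g = -10*g)
Q = -82676791571/3 (Q = (83162 - 223951)*(195232 + 1543/3) = -140789*587239/3 = -82676791571/3 ≈ -2.7559e+10)
f(c) = -10*c**2 (f(c) = (-10*c)*c = -10*c**2)
(f(-641) - 94791)*(Q - 141170) = (-10*(-641)**2 - 94791)*(-82676791571/3 - 141170) = (-10*410881 - 94791)*(-82677215081/3) = (-4108810 - 94791)*(-82677215081/3) = -4203601*(-82677215081/3) = 347542023991706681/3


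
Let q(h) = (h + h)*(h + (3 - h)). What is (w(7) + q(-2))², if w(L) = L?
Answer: 25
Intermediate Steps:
q(h) = 6*h (q(h) = (2*h)*3 = 6*h)
(w(7) + q(-2))² = (7 + 6*(-2))² = (7 - 12)² = (-5)² = 25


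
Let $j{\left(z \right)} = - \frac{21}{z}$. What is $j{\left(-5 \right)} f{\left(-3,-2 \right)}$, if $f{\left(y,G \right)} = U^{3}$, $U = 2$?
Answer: $\frac{168}{5} \approx 33.6$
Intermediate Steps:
$f{\left(y,G \right)} = 8$ ($f{\left(y,G \right)} = 2^{3} = 8$)
$j{\left(-5 \right)} f{\left(-3,-2 \right)} = - \frac{21}{-5} \cdot 8 = \left(-21\right) \left(- \frac{1}{5}\right) 8 = \frac{21}{5} \cdot 8 = \frac{168}{5}$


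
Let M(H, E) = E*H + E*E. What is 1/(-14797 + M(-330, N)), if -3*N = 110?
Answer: -9/12173 ≈ -0.00073934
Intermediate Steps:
N = -110/3 (N = -1/3*110 = -110/3 ≈ -36.667)
M(H, E) = E**2 + E*H (M(H, E) = E*H + E**2 = E**2 + E*H)
1/(-14797 + M(-330, N)) = 1/(-14797 - 110*(-110/3 - 330)/3) = 1/(-14797 - 110/3*(-1100/3)) = 1/(-14797 + 121000/9) = 1/(-12173/9) = -9/12173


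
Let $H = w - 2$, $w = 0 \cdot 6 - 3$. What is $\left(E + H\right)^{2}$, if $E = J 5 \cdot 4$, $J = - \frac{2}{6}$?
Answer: $\frac{1225}{9} \approx 136.11$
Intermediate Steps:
$J = - \frac{1}{3}$ ($J = \left(-2\right) \frac{1}{6} = - \frac{1}{3} \approx -0.33333$)
$w = -3$ ($w = 0 - 3 = -3$)
$E = - \frac{20}{3}$ ($E = \left(- \frac{1}{3}\right) 5 \cdot 4 = \left(- \frac{5}{3}\right) 4 = - \frac{20}{3} \approx -6.6667$)
$H = -5$ ($H = -3 - 2 = -5$)
$\left(E + H\right)^{2} = \left(- \frac{20}{3} - 5\right)^{2} = \left(- \frac{35}{3}\right)^{2} = \frac{1225}{9}$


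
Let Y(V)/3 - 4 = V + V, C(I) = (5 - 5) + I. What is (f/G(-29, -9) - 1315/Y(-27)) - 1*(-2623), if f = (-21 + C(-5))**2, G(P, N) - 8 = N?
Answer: 58673/30 ≈ 1955.8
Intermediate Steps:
C(I) = I (C(I) = 0 + I = I)
G(P, N) = 8 + N
Y(V) = 12 + 6*V (Y(V) = 12 + 3*(V + V) = 12 + 3*(2*V) = 12 + 6*V)
f = 676 (f = (-21 - 5)**2 = (-26)**2 = 676)
(f/G(-29, -9) - 1315/Y(-27)) - 1*(-2623) = (676/(8 - 9) - 1315/(12 + 6*(-27))) - 1*(-2623) = (676/(-1) - 1315/(12 - 162)) + 2623 = (676*(-1) - 1315/(-150)) + 2623 = (-676 - 1315*(-1/150)) + 2623 = (-676 + 263/30) + 2623 = -20017/30 + 2623 = 58673/30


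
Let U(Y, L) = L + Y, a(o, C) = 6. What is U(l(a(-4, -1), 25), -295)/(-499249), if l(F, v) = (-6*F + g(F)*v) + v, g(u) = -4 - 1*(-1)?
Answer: 381/499249 ≈ 0.00076315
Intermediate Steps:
g(u) = -3 (g(u) = -4 + 1 = -3)
l(F, v) = -6*F - 2*v (l(F, v) = (-6*F - 3*v) + v = -6*F - 2*v)
U(l(a(-4, -1), 25), -295)/(-499249) = (-295 + (-6*6 - 2*25))/(-499249) = (-295 + (-36 - 50))*(-1/499249) = (-295 - 86)*(-1/499249) = -381*(-1/499249) = 381/499249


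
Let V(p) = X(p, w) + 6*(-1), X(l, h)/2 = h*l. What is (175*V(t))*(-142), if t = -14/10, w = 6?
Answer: 566580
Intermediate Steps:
t = -7/5 (t = -14*1/10 = -7/5 ≈ -1.4000)
X(l, h) = 2*h*l (X(l, h) = 2*(h*l) = 2*h*l)
V(p) = -6 + 12*p (V(p) = 2*6*p + 6*(-1) = 12*p - 6 = -6 + 12*p)
(175*V(t))*(-142) = (175*(-6 + 12*(-7/5)))*(-142) = (175*(-6 - 84/5))*(-142) = (175*(-114/5))*(-142) = -3990*(-142) = 566580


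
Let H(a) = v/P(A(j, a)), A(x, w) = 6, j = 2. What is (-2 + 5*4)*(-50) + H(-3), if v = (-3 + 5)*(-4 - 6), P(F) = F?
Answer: -2710/3 ≈ -903.33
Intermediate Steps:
v = -20 (v = 2*(-10) = -20)
H(a) = -10/3 (H(a) = -20/6 = -20*⅙ = -10/3)
(-2 + 5*4)*(-50) + H(-3) = (-2 + 5*4)*(-50) - 10/3 = (-2 + 20)*(-50) - 10/3 = 18*(-50) - 10/3 = -900 - 10/3 = -2710/3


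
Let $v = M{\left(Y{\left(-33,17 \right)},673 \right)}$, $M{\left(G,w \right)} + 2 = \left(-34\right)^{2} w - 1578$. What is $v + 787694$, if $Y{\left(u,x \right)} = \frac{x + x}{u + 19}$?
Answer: $1564102$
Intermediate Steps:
$Y{\left(u,x \right)} = \frac{2 x}{19 + u}$
$M{\left(G,w \right)} = -1580 + 1156 w$ ($M{\left(G,w \right)} = -2 + \left(\left(-34\right)^{2} w - 1578\right) = -2 + \left(1156 w - 1578\right) = -2 + \left(-1578 + 1156 w\right) = -1580 + 1156 w$)
$v = 776408$ ($v = -1580 + 1156 \cdot 673 = -1580 + 777988 = 776408$)
$v + 787694 = 776408 + 787694 = 1564102$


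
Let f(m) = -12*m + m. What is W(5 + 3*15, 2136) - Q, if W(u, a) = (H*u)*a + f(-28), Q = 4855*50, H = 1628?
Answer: 173627958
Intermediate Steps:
f(m) = -11*m
Q = 242750
W(u, a) = 308 + 1628*a*u (W(u, a) = (1628*u)*a - 11*(-28) = 1628*a*u + 308 = 308 + 1628*a*u)
W(5 + 3*15, 2136) - Q = (308 + 1628*2136*(5 + 3*15)) - 1*242750 = (308 + 1628*2136*(5 + 45)) - 242750 = (308 + 1628*2136*50) - 242750 = (308 + 173870400) - 242750 = 173870708 - 242750 = 173627958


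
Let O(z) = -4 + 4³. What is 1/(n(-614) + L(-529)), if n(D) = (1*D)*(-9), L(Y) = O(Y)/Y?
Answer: 529/2923194 ≈ 0.00018097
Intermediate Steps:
O(z) = 60 (O(z) = -4 + 64 = 60)
L(Y) = 60/Y
n(D) = -9*D (n(D) = D*(-9) = -9*D)
1/(n(-614) + L(-529)) = 1/(-9*(-614) + 60/(-529)) = 1/(5526 + 60*(-1/529)) = 1/(5526 - 60/529) = 1/(2923194/529) = 529/2923194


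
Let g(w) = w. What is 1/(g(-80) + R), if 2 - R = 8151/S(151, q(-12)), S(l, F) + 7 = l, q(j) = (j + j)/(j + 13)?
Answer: -48/6461 ≈ -0.0074292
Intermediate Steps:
q(j) = 2*j/(13 + j) (q(j) = (2*j)/(13 + j) = 2*j/(13 + j))
S(l, F) = -7 + l
R = -2621/48 (R = 2 - 8151/(-7 + 151) = 2 - 8151/144 = 2 - 1*2717/48 = 2 - 2717/48 = -2621/48 ≈ -54.604)
1/(g(-80) + R) = 1/(-80 - 2621/48) = 1/(-6461/48) = -48/6461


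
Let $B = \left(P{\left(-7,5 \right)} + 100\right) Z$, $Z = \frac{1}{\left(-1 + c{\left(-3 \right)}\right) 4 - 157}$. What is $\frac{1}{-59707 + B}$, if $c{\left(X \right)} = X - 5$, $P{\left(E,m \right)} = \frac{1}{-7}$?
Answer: $- \frac{1351}{80664856} \approx -1.6748 \cdot 10^{-5}$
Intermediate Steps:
$P{\left(E,m \right)} = - \frac{1}{7}$
$c{\left(X \right)} = -5 + X$ ($c{\left(X \right)} = X - 5 = -5 + X$)
$Z = - \frac{1}{193}$ ($Z = \frac{1}{\left(-1 - 8\right) 4 - 157} = \frac{1}{\left(-9\right) 4 - 157} = \frac{1}{-36 - 157} = \frac{1}{-193} = - \frac{1}{193} \approx -0.0051813$)
$B = - \frac{699}{1351}$ ($B = \left(- \frac{1}{7} + 100\right) \left(- \frac{1}{193}\right) = \frac{699}{7} \left(- \frac{1}{193}\right) = - \frac{699}{1351} \approx -0.51739$)
$\frac{1}{-59707 + B} = \frac{1}{-59707 - \frac{699}{1351}} = \frac{1}{- \frac{80664856}{1351}} = - \frac{1351}{80664856}$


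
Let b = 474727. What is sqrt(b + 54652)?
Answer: sqrt(529379) ≈ 727.58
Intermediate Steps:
sqrt(b + 54652) = sqrt(474727 + 54652) = sqrt(529379)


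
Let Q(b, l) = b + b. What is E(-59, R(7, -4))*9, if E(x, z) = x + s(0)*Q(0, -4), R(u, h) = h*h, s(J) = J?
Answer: -531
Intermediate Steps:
Q(b, l) = 2*b
R(u, h) = h**2
E(x, z) = x (E(x, z) = x + 0*(2*0) = x + 0*0 = x + 0 = x)
E(-59, R(7, -4))*9 = -59*9 = -531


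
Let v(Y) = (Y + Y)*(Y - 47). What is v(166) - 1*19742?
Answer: 19766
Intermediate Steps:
v(Y) = 2*Y*(-47 + Y) (v(Y) = (2*Y)*(-47 + Y) = 2*Y*(-47 + Y))
v(166) - 1*19742 = 2*166*(-47 + 166) - 1*19742 = 2*166*119 - 19742 = 39508 - 19742 = 19766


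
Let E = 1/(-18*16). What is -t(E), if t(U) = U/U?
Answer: -1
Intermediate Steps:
E = -1/288 (E = -1/18*1/16 = -1/288 ≈ -0.0034722)
t(U) = 1
-t(E) = -1*1 = -1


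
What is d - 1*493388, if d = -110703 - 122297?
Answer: -726388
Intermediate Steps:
d = -233000
d - 1*493388 = -233000 - 1*493388 = -233000 - 493388 = -726388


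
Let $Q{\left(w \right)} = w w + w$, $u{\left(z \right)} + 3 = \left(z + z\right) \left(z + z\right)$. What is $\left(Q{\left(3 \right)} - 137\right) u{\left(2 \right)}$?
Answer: $-1625$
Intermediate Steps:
$u{\left(z \right)} = -3 + 4 z^{2}$ ($u{\left(z \right)} = -3 + \left(z + z\right) \left(z + z\right) = -3 + 2 z 2 z = -3 + 4 z^{2}$)
$Q{\left(w \right)} = w + w^{2}$ ($Q{\left(w \right)} = w^{2} + w = w + w^{2}$)
$\left(Q{\left(3 \right)} - 137\right) u{\left(2 \right)} = \left(3 \left(1 + 3\right) - 137\right) \left(-3 + 4 \cdot 2^{2}\right) = \left(3 \cdot 4 - 137\right) \left(-3 + 4 \cdot 4\right) = \left(12 - 137\right) \left(-3 + 16\right) = \left(-125\right) 13 = -1625$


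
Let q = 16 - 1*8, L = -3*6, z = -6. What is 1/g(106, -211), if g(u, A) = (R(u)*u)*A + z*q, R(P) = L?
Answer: 1/402540 ≈ 2.4842e-6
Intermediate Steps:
L = -18
q = 8 (q = 16 - 8 = 8)
R(P) = -18
g(u, A) = -48 - 18*A*u (g(u, A) = (-18*u)*A - 6*8 = -18*A*u - 48 = -48 - 18*A*u)
1/g(106, -211) = 1/(-48 - 18*(-211)*106) = 1/(-48 + 402588) = 1/402540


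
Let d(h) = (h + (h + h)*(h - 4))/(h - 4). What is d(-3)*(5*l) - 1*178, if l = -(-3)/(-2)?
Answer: -1907/14 ≈ -136.21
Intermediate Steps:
l = -3/2 (l = -(-3)*(-1)/2 = -1*3/2 = -3/2 ≈ -1.5000)
d(h) = (h + 2*h*(-4 + h))/(-4 + h) (d(h) = (h + (2*h)*(-4 + h))/(-4 + h) = (h + 2*h*(-4 + h))/(-4 + h))
d(-3)*(5*l) - 1*178 = (-3*(-7 + 2*(-3))/(-4 - 3))*(5*(-3/2)) - 1*178 = -3*(-7 - 6)/(-7)*(-15/2) - 178 = -3*(-⅐)*(-13)*(-15/2) - 178 = -39/7*(-15/2) - 178 = 585/14 - 178 = -1907/14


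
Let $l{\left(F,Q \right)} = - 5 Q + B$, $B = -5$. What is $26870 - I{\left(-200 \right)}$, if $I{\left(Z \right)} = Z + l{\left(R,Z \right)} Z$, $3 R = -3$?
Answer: $226070$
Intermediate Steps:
$R = -1$ ($R = \frac{1}{3} \left(-3\right) = -1$)
$l{\left(F,Q \right)} = -5 - 5 Q$ ($l{\left(F,Q \right)} = - 5 Q - 5 = -5 - 5 Q$)
$I{\left(Z \right)} = Z + Z \left(-5 - 5 Z\right)$ ($I{\left(Z \right)} = Z + \left(-5 - 5 Z\right) Z = Z + Z \left(-5 - 5 Z\right)$)
$26870 - I{\left(-200 \right)} = 26870 - \left(-1\right) \left(-200\right) \left(4 + 5 \left(-200\right)\right) = 26870 - \left(-1\right) \left(-200\right) \left(4 - 1000\right) = 26870 - \left(-1\right) \left(-200\right) \left(-996\right) = 26870 - -199200 = 26870 + 199200 = 226070$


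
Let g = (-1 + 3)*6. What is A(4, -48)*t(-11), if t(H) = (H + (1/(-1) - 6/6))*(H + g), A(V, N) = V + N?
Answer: 572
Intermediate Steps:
A(V, N) = N + V
g = 12 (g = 2*6 = 12)
t(H) = (-2 + H)*(12 + H) (t(H) = (H + (1/(-1) - 6/6))*(H + 12) = (H + (1*(-1) - 6*⅙))*(12 + H) = (H + (-1 - 1))*(12 + H) = (H - 2)*(12 + H) = (-2 + H)*(12 + H))
A(4, -48)*t(-11) = (-48 + 4)*(-24 + (-11)² + 10*(-11)) = -44*(-24 + 121 - 110) = -44*(-13) = 572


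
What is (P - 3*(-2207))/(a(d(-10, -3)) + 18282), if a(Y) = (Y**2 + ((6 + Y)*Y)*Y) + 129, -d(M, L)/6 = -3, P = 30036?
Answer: 12219/8837 ≈ 1.3827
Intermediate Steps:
d(M, L) = 18 (d(M, L) = -6*(-3) = 18)
a(Y) = 129 + Y**2 + Y**2*(6 + Y) (a(Y) = (Y**2 + (Y*(6 + Y))*Y) + 129 = (Y**2 + Y**2*(6 + Y)) + 129 = 129 + Y**2 + Y**2*(6 + Y))
(P - 3*(-2207))/(a(d(-10, -3)) + 18282) = (30036 - 3*(-2207))/((129 + 18**3 + 7*18**2) + 18282) = (30036 + 6621)/((129 + 5832 + 7*324) + 18282) = 36657/((129 + 5832 + 2268) + 18282) = 36657/(8229 + 18282) = 36657/26511 = 36657*(1/26511) = 12219/8837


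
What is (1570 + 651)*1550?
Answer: 3442550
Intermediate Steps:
(1570 + 651)*1550 = 2221*1550 = 3442550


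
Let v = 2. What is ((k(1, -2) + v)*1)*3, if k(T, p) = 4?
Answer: 18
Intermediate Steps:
((k(1, -2) + v)*1)*3 = ((4 + 2)*1)*3 = (6*1)*3 = 6*3 = 18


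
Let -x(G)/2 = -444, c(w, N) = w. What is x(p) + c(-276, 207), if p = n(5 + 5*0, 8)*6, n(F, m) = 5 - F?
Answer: 612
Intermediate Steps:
p = 0 (p = (5 - (5 + 5*0))*6 = (5 - (5 + 0))*6 = (5 - 1*5)*6 = (5 - 5)*6 = 0*6 = 0)
x(G) = 888 (x(G) = -2*(-444) = 888)
x(p) + c(-276, 207) = 888 - 276 = 612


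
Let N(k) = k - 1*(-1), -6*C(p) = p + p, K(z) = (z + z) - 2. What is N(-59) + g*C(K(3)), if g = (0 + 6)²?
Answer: -106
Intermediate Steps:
K(z) = -2 + 2*z (K(z) = 2*z - 2 = -2 + 2*z)
C(p) = -p/3 (C(p) = -(p + p)/6 = -p/3)
g = 36 (g = 6² = 36)
N(k) = 1 + k (N(k) = k + 1 = 1 + k)
N(-59) + g*C(K(3)) = (1 - 59) + 36*(-(-2 + 2*3)/3) = -58 + 36*(-(-2 + 6)/3) = -58 + 36*(-⅓*4) = -58 + 36*(-4/3) = -58 - 48 = -106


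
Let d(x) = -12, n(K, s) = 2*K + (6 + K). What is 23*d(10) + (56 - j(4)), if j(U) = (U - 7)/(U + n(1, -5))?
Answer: -2857/13 ≈ -219.77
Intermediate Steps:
n(K, s) = 6 + 3*K
j(U) = (-7 + U)/(9 + U) (j(U) = (U - 7)/(U + (6 + 3*1)) = (-7 + U)/(U + (6 + 3)) = (-7 + U)/(U + 9) = (-7 + U)/(9 + U))
23*d(10) + (56 - j(4)) = 23*(-12) + (56 - (-7 + 4)/(9 + 4)) = -276 + (56 - (-3)/13) = -276 + (56 - 1*(-3/13)) = -276 + (56 + 3/13) = -276 + 731/13 = -2857/13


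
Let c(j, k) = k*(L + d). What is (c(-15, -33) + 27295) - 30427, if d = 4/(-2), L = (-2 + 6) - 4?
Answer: -3066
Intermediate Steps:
L = 0 (L = 4 - 4 = 0)
d = -2 (d = 4*(-1/2) = -2)
c(j, k) = -2*k (c(j, k) = k*(0 - 2) = k*(-2) = -2*k)
(c(-15, -33) + 27295) - 30427 = (-2*(-33) + 27295) - 30427 = (66 + 27295) - 30427 = 27361 - 30427 = -3066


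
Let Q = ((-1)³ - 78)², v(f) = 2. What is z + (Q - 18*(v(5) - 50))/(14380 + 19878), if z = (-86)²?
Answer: 36197039/4894 ≈ 7396.2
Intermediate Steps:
Q = 6241 (Q = (-1 - 78)² = (-79)² = 6241)
z = 7396
z + (Q - 18*(v(5) - 50))/(14380 + 19878) = 7396 + (6241 - 18*(2 - 50))/(14380 + 19878) = 7396 + (6241 - 18*(-48))/34258 = 7396 + (6241 + 864)*(1/34258) = 7396 + 7105*(1/34258) = 7396 + 1015/4894 = 36197039/4894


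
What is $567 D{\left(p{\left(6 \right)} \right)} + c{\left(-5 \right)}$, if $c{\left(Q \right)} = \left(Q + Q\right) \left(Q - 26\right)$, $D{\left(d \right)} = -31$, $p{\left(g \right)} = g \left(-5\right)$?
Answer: $-17267$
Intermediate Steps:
$p{\left(g \right)} = - 5 g$
$c{\left(Q \right)} = 2 Q \left(-26 + Q\right)$
$567 D{\left(p{\left(6 \right)} \right)} + c{\left(-5 \right)} = 567 \left(-31\right) + 2 \left(-5\right) \left(-26 - 5\right) = -17577 + 2 \left(-5\right) \left(-31\right) = -17577 + 310 = -17267$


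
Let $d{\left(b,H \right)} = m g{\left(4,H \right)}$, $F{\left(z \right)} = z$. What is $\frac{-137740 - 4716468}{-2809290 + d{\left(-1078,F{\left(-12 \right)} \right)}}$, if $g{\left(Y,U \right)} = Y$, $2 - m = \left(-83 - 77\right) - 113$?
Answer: $\frac{2427104}{1404095} \approx 1.7286$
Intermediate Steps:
$m = 275$ ($m = 2 - \left(\left(-83 - 77\right) - 113\right) = 2 - \left(-160 - 113\right) = 2 - -273 = 2 + 273 = 275$)
$d{\left(b,H \right)} = 1100$ ($d{\left(b,H \right)} = 275 \cdot 4 = 1100$)
$\frac{-137740 - 4716468}{-2809290 + d{\left(-1078,F{\left(-12 \right)} \right)}} = \frac{-137740 - 4716468}{-2809290 + 1100} = - \frac{4854208}{-2808190} = \left(-4854208\right) \left(- \frac{1}{2808190}\right) = \frac{2427104}{1404095}$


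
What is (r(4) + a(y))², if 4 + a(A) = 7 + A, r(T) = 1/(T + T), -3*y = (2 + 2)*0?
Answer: 625/64 ≈ 9.7656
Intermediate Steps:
y = 0 (y = -(2 + 2)*0/3 = -4*0/3 = -⅓*0 = 0)
r(T) = 1/(2*T)
a(A) = 3 + A (a(A) = -4 + (7 + A) = 3 + A)
(r(4) + a(y))² = ((½)/4 + (3 + 0))² = ((½)*(¼) + 3)² = (⅛ + 3)² = (25/8)² = 625/64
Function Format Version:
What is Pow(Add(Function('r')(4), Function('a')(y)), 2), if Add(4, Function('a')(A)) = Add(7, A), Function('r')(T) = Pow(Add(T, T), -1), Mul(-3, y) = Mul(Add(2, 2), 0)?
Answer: Rational(625, 64) ≈ 9.7656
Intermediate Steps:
y = 0 (y = Mul(Rational(-1, 3), Mul(Add(2, 2), 0)) = Mul(Rational(-1, 3), Mul(4, 0)) = Mul(Rational(-1, 3), 0) = 0)
Function('r')(T) = Mul(Rational(1, 2), Pow(T, -1)) (Function('r')(T) = Pow(Mul(2, T), -1) = Mul(Rational(1, 2), Pow(T, -1)))
Function('a')(A) = Add(3, A) (Function('a')(A) = Add(-4, Add(7, A)) = Add(3, A))
Pow(Add(Function('r')(4), Function('a')(y)), 2) = Pow(Add(Mul(Rational(1, 2), Pow(4, -1)), Add(3, 0)), 2) = Pow(Add(Mul(Rational(1, 2), Rational(1, 4)), 3), 2) = Pow(Add(Rational(1, 8), 3), 2) = Pow(Rational(25, 8), 2) = Rational(625, 64)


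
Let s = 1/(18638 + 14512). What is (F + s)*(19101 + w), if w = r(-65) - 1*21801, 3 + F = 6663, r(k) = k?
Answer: -122090787553/6630 ≈ -1.8415e+7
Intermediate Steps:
s = 1/33150 ≈ 3.0166e-5
F = 6660 (F = -3 + 6663 = 6660)
w = -21866 (w = -65 - 1*21801 = -65 - 21801 = -21866)
(F + s)*(19101 + w) = (6660 + 1/33150)*(19101 - 21866) = (220779001/33150)*(-2765) = -122090787553/6630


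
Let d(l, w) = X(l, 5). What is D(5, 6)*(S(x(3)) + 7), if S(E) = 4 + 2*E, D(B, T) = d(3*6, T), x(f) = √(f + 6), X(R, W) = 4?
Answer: 68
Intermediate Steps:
x(f) = √(6 + f)
d(l, w) = 4
D(B, T) = 4
D(5, 6)*(S(x(3)) + 7) = 4*((4 + 2*√(6 + 3)) + 7) = 4*((4 + 2*√9) + 7) = 4*((4 + 2*3) + 7) = 4*((4 + 6) + 7) = 4*(10 + 7) = 4*17 = 68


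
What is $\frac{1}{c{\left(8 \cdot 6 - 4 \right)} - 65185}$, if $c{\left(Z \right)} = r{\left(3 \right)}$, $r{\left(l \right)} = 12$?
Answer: $- \frac{1}{65173} \approx -1.5344 \cdot 10^{-5}$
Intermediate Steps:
$c{\left(Z \right)} = 12$
$\frac{1}{c{\left(8 \cdot 6 - 4 \right)} - 65185} = \frac{1}{12 - 65185} = \frac{1}{-65173} = - \frac{1}{65173}$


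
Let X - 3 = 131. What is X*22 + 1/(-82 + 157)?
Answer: 221101/75 ≈ 2948.0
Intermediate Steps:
X = 134 (X = 3 + 131 = 134)
X*22 + 1/(-82 + 157) = 134*22 + 1/(-82 + 157) = 2948 + 1/75 = 221101/75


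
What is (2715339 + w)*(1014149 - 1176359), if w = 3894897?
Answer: -1072246381560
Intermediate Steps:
(2715339 + w)*(1014149 - 1176359) = (2715339 + 3894897)*(1014149 - 1176359) = 6610236*(-162210) = -1072246381560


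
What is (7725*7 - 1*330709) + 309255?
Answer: 32621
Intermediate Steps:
(7725*7 - 1*330709) + 309255 = (54075 - 330709) + 309255 = -276634 + 309255 = 32621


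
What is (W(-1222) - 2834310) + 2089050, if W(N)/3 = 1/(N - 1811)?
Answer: -753457861/1011 ≈ -7.4526e+5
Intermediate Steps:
W(N) = 3/(-1811 + N) (W(N) = 3/(N - 1811) = 3/(-1811 + N))
(W(-1222) - 2834310) + 2089050 = (3/(-1811 - 1222) - 2834310) + 2089050 = (3/(-3033) - 2834310) + 2089050 = (3*(-1/3033) - 2834310) + 2089050 = (-1/1011 - 2834310) + 2089050 = -2865487411/1011 + 2089050 = -753457861/1011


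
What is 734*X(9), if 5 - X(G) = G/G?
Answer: 2936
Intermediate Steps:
X(G) = 4 (X(G) = 5 - G/G = 5 - 1*1 = 5 - 1 = 4)
734*X(9) = 734*4 = 2936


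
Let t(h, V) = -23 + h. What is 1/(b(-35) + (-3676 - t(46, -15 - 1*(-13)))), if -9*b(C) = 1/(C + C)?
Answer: -630/2330369 ≈ -0.00027034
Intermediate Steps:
b(C) = -1/(18*C) (b(C) = -1/(9*(C + C)) = -1/(2*C)/9 = -1/(18*C))
1/(b(-35) + (-3676 - t(46, -15 - 1*(-13)))) = 1/(-1/18/(-35) + (-3676 - (-23 + 46))) = 1/(-1/18*(-1/35) + (-3676 - 1*23)) = 1/(1/630 + (-3676 - 23)) = 1/(1/630 - 3699) = 1/(-2330369/630) = -630/2330369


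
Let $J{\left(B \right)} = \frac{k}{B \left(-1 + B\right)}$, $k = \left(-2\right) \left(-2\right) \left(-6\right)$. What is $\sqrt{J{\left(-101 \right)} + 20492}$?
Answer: $\frac{2 \sqrt{15103058230}}{1717} \approx 143.15$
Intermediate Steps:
$k = -24$ ($k = 4 \left(-6\right) = -24$)
$J{\left(B \right)} = - \frac{24}{B \left(-1 + B\right)}$
$\sqrt{J{\left(-101 \right)} + 20492} = \sqrt{- \frac{24}{\left(-101\right) \left(-1 - 101\right)} + 20492} = \sqrt{\left(-24\right) \left(- \frac{1}{101}\right) \frac{1}{-102} + 20492} = \sqrt{\left(-24\right) \left(- \frac{1}{101}\right) \left(- \frac{1}{102}\right) + 20492} = \sqrt{- \frac{4}{1717} + 20492} = \sqrt{\frac{35184760}{1717}} = \frac{2 \sqrt{15103058230}}{1717}$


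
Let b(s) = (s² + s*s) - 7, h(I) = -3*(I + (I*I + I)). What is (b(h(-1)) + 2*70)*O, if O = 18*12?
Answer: 32616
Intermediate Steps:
h(I) = -6*I - 3*I² (h(I) = -3*(I + (I² + I)) = -3*(I + (I + I²)) = -3*(I² + 2*I) = -6*I - 3*I²)
b(s) = -7 + 2*s² (b(s) = (s² + s²) - 7 = 2*s² - 7 = -7 + 2*s²)
O = 216
(b(h(-1)) + 2*70)*O = ((-7 + 2*(-3*(-1)*(2 - 1))²) + 2*70)*216 = ((-7 + 2*(-3*(-1)*1)²) + 140)*216 = ((-7 + 2*3²) + 140)*216 = ((-7 + 2*9) + 140)*216 = ((-7 + 18) + 140)*216 = (11 + 140)*216 = 151*216 = 32616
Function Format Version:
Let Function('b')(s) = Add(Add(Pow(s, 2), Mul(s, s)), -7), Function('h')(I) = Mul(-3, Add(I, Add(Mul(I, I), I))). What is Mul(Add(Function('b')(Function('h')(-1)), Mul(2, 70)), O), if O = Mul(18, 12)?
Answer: 32616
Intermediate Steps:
Function('h')(I) = Add(Mul(-6, I), Mul(-3, Pow(I, 2))) (Function('h')(I) = Mul(-3, Add(I, Add(Pow(I, 2), I))) = Mul(-3, Add(I, Add(I, Pow(I, 2)))) = Mul(-3, Add(Pow(I, 2), Mul(2, I))) = Add(Mul(-6, I), Mul(-3, Pow(I, 2))))
Function('b')(s) = Add(-7, Mul(2, Pow(s, 2))) (Function('b')(s) = Add(Add(Pow(s, 2), Pow(s, 2)), -7) = Add(Mul(2, Pow(s, 2)), -7) = Add(-7, Mul(2, Pow(s, 2))))
O = 216
Mul(Add(Function('b')(Function('h')(-1)), Mul(2, 70)), O) = Mul(Add(Add(-7, Mul(2, Pow(Mul(-3, -1, Add(2, -1)), 2))), Mul(2, 70)), 216) = Mul(Add(Add(-7, Mul(2, Pow(Mul(-3, -1, 1), 2))), 140), 216) = Mul(Add(Add(-7, Mul(2, Pow(3, 2))), 140), 216) = Mul(Add(Add(-7, Mul(2, 9)), 140), 216) = Mul(Add(Add(-7, 18), 140), 216) = Mul(Add(11, 140), 216) = Mul(151, 216) = 32616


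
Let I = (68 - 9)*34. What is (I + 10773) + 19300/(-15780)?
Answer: 10081666/789 ≈ 12778.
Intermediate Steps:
I = 2006 (I = 59*34 = 2006)
(I + 10773) + 19300/(-15780) = (2006 + 10773) + 19300/(-15780) = 12779 + 19300*(-1/15780) = 12779 - 965/789 = 10081666/789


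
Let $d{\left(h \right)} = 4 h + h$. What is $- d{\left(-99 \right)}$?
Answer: $495$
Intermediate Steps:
$d{\left(h \right)} = 5 h$
$- d{\left(-99 \right)} = - 5 \left(-99\right) = \left(-1\right) \left(-495\right) = 495$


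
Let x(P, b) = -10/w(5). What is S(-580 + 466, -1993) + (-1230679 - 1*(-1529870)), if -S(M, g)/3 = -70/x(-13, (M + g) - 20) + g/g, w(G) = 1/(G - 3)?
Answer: 598355/2 ≈ 2.9918e+5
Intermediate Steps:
w(G) = 1/(-3 + G)
x(P, b) = -20 (x(P, b) = -10/(1/(-3 + 5)) = -10/(1/2) = -10/1/2 = -10*2 = -20)
S(M, g) = -27/2 (S(M, g) = -3*(-70/(-20) + g/g) = -3*(-70*(-1/20) + 1) = -3*(7/2 + 1) = -3*9/2 = -27/2)
S(-580 + 466, -1993) + (-1230679 - 1*(-1529870)) = -27/2 + (-1230679 - 1*(-1529870)) = -27/2 + (-1230679 + 1529870) = -27/2 + 299191 = 598355/2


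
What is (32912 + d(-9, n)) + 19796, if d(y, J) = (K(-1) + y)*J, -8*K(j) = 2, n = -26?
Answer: 105897/2 ≈ 52949.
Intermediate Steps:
K(j) = -¼ (K(j) = -⅛*2 = -¼)
d(y, J) = J*(-¼ + y) (d(y, J) = (-¼ + y)*J = J*(-¼ + y))
(32912 + d(-9, n)) + 19796 = (32912 - 26*(-¼ - 9)) + 19796 = (32912 - 26*(-37/4)) + 19796 = (32912 + 481/2) + 19796 = 66305/2 + 19796 = 105897/2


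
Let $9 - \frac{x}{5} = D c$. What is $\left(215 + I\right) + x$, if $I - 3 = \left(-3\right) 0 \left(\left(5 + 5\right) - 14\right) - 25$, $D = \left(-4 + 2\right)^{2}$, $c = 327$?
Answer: $-6302$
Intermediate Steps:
$D = 4$ ($D = \left(-2\right)^{2} = 4$)
$I = -22$ ($I = 3 - \left(25 - \left(-3\right) 0 \left(\left(5 + 5\right) - 14\right)\right) = 3 - \left(25 + 0 \left(10 - 14\right)\right) = 3 + \left(0 \left(-4\right) - 25\right) = 3 + \left(0 - 25\right) = 3 - 25 = -22$)
$x = -6495$ ($x = 45 - 5 \cdot 4 \cdot 327 = 45 - 6540 = -6495$)
$\left(215 + I\right) + x = \left(215 - 22\right) - 6495 = 193 - 6495 = -6302$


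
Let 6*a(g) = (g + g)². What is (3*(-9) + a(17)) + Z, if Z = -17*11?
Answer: -64/3 ≈ -21.333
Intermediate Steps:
Z = -187
a(g) = 2*g²/3 (a(g) = (g + g)²/6 = (2*g)²/6 = (4*g²)/6 = 2*g²/3)
(3*(-9) + a(17)) + Z = (3*(-9) + (⅔)*17²) - 187 = (-27 + (⅔)*289) - 187 = (-27 + 578/3) - 187 = 497/3 - 187 = -64/3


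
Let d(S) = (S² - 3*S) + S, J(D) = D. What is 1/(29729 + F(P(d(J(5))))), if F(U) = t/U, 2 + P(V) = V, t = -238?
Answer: 13/386239 ≈ 3.3658e-5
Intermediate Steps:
d(S) = S² - 2*S
P(V) = -2 + V
F(U) = -238/U
1/(29729 + F(P(d(J(5))))) = 1/(29729 - 238/(-2 + 5*(-2 + 5))) = 1/(29729 - 238/(-2 + 5*3)) = 1/(29729 - 238/(-2 + 15)) = 1/(29729 - 238/13) = 1/(386239/13) = 13/386239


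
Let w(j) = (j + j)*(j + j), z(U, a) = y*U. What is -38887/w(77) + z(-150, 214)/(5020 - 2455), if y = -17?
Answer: -2617957/4055436 ≈ -0.64554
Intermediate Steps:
z(U, a) = -17*U
w(j) = 4*j² (w(j) = (2*j)*(2*j) = 4*j²)
-38887/w(77) + z(-150, 214)/(5020 - 2455) = -38887/(4*77²) + (-17*(-150))/(5020 - 2455) = -38887/(4*5929) + 2550/2565 = -38887/23716 + 2550*(1/2565) = -38887*1/23716 + 170/171 = -38887/23716 + 170/171 = -2617957/4055436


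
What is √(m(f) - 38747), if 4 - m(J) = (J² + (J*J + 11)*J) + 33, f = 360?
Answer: 4*I*√2926771 ≈ 6843.1*I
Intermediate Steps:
m(J) = -29 - J² - J*(11 + J²) (m(J) = 4 - ((J² + (J*J + 11)*J) + 33) = 4 - ((J² + (J² + 11)*J) + 33) = 4 - ((J² + (11 + J²)*J) + 33) = 4 - ((J² + J*(11 + J²)) + 33) = 4 - (33 + J² + J*(11 + J²)) = 4 + (-33 - J² - J*(11 + J²)) = -29 - J² - J*(11 + J²))
√(m(f) - 38747) = √((-29 - 1*360² - 1*360³ - 11*360) - 38747) = √((-29 - 1*129600 - 1*46656000 - 3960) - 38747) = √((-29 - 129600 - 46656000 - 3960) - 38747) = √(-46789589 - 38747) = √(-46828336) = 4*I*√2926771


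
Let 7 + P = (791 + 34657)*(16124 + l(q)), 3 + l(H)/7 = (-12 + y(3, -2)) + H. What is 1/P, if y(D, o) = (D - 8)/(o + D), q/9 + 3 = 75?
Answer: 1/727392953 ≈ 1.3748e-9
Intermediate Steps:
q = 648 (q = -27 + 9*75 = -27 + 675 = 648)
y(D, o) = (-8 + D)/(D + o)
l(H) = -140 + 7*H (l(H) = -21 + 7*((-12 + (-8 + 3)/(3 - 2)) + H) = -21 + 7*((-12 - 5/1) + H) = -21 + 7*((-12 + 1*(-5)) + H) = -21 + 7*((-12 - 5) + H) = -21 + 7*(-17 + H) = -21 + (-119 + 7*H) = -140 + 7*H)
P = 727392953 (P = -7 + (791 + 34657)*(16124 + (-140 + 7*648)) = -7 + 35448*(16124 + (-140 + 4536)) = -7 + 35448*(16124 + 4396) = -7 + 35448*20520 = -7 + 727392960 = 727392953)
1/P = 1/727392953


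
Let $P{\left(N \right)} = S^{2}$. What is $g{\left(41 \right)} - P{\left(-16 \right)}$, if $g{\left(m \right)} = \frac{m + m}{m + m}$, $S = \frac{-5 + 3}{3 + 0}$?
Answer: $\frac{5}{9} \approx 0.55556$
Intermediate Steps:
$S = - \frac{2}{3} \approx -0.66667$
$g{\left(m \right)} = 1$ ($g{\left(m \right)} = \frac{2 m}{2 m} = 2 m \frac{1}{2 m} = 1$)
$P{\left(N \right)} = \frac{4}{9}$ ($P{\left(N \right)} = \left(- \frac{2}{3}\right)^{2} = \frac{4}{9}$)
$g{\left(41 \right)} - P{\left(-16 \right)} = 1 - \frac{4}{9} = \frac{5}{9}$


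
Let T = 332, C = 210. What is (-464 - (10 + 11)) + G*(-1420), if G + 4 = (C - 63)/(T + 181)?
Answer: 818765/171 ≈ 4788.1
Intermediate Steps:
G = -635/171 (G = -4 + (210 - 63)/(332 + 181) = -4 + 147/513 = -4 + 147*(1/513) = -4 + 49/171 = -635/171 ≈ -3.7135)
(-464 - (10 + 11)) + G*(-1420) = (-464 - (10 + 11)) - 635/171*(-1420) = (-464 - 21) + 901700/171 = -485 + 901700/171 = 818765/171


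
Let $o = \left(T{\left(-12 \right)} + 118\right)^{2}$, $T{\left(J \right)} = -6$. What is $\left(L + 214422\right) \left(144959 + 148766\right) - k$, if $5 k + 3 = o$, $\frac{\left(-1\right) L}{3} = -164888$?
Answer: $\frac{1041381414209}{5} \approx 2.0828 \cdot 10^{11}$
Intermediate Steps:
$L = 494664$ ($L = \left(-3\right) \left(-164888\right) = 494664$)
$o = 12544$ ($o = \left(-6 + 118\right)^{2} = 112^{2} = 12544$)
$k = \frac{12541}{5}$ ($k = - \frac{3}{5} + \frac{1}{5} \cdot 12544 = - \frac{3}{5} + \frac{12544}{5} = \frac{12541}{5} \approx 2508.2$)
$\left(L + 214422\right) \left(144959 + 148766\right) - k = \left(494664 + 214422\right) \left(144959 + 148766\right) - \frac{12541}{5} = 709086 \cdot 293725 - \frac{12541}{5} = 208276285350 - \frac{12541}{5} = \frac{1041381414209}{5}$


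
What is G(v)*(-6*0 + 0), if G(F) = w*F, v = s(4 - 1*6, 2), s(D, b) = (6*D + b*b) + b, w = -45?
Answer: 0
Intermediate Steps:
s(D, b) = b + b² + 6*D (s(D, b) = (6*D + b²) + b = (b² + 6*D) + b = b + b² + 6*D)
v = -6 (v = 2 + 2² + 6*(4 - 1*6) = 2 + 4 + 6*(4 - 6) = 2 + 4 + 6*(-2) = 2 + 4 - 12 = -6)
G(F) = -45*F
G(v)*(-6*0 + 0) = (-45*(-6))*(-6*0 + 0) = 270*(0 + 0) = 270*0 = 0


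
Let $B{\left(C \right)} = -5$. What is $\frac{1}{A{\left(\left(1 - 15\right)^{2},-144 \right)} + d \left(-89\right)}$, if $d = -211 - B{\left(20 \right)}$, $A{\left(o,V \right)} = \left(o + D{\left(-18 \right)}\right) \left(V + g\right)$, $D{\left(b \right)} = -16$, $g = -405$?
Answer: $- \frac{1}{80486} \approx -1.2425 \cdot 10^{-5}$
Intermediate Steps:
$A{\left(o,V \right)} = \left(-405 + V\right) \left(-16 + o\right)$ ($A{\left(o,V \right)} = \left(o - 16\right) \left(V - 405\right) = \left(-16 + o\right) \left(-405 + V\right) = \left(-405 + V\right) \left(-16 + o\right)$)
$d = -206$ ($d = -211 - -5 = -211 + 5 = -206$)
$\frac{1}{A{\left(\left(1 - 15\right)^{2},-144 \right)} + d \left(-89\right)} = \frac{1}{\left(6480 - 405 \left(1 - 15\right)^{2} - -2304 - 144 \left(1 - 15\right)^{2}\right) - -18334} = \frac{1}{\left(6480 - 405 \left(-14\right)^{2} + 2304 - 144 \left(-14\right)^{2}\right) + 18334} = \frac{1}{\left(6480 - 79380 + 2304 - 28224\right) + 18334} = \frac{1}{-98820 + 18334} = \frac{1}{-80486} = - \frac{1}{80486}$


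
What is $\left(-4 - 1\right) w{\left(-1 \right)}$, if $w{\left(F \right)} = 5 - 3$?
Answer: $-10$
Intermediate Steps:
$w{\left(F \right)} = 2$ ($w{\left(F \right)} = 5 - 3 = 2$)
$\left(-4 - 1\right) w{\left(-1 \right)} = \left(-4 - 1\right) 2 = \left(-5\right) 2 = -10$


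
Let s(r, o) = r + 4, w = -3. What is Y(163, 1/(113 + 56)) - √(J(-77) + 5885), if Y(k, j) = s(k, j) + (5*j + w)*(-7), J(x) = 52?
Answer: 31737/169 - √5937 ≈ 110.74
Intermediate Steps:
s(r, o) = 4 + r
Y(k, j) = 25 + k - 35*j (Y(k, j) = (4 + k) + (5*j - 3)*(-7) = (4 + k) + (-3 + 5*j)*(-7) = (4 + k) + (21 - 35*j) = 25 + k - 35*j)
Y(163, 1/(113 + 56)) - √(J(-77) + 5885) = (25 + 163 - 35/(113 + 56)) - √(52 + 5885) = (25 + 163 - 35/169) - √5937 = 31737/169 - √5937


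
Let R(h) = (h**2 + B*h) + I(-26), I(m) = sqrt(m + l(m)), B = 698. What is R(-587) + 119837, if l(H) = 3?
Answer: 54680 + I*sqrt(23) ≈ 54680.0 + 4.7958*I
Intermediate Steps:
I(m) = sqrt(3 + m) (I(m) = sqrt(m + 3) = sqrt(3 + m))
R(h) = h**2 + 698*h + I*sqrt(23) (R(h) = (h**2 + 698*h) + sqrt(3 - 26) = (h**2 + 698*h) + sqrt(-23) = (h**2 + 698*h) + I*sqrt(23) = h**2 + 698*h + I*sqrt(23))
R(-587) + 119837 = ((-587)**2 + 698*(-587) + I*sqrt(23)) + 119837 = (344569 - 409726 + I*sqrt(23)) + 119837 = (-65157 + I*sqrt(23)) + 119837 = 54680 + I*sqrt(23)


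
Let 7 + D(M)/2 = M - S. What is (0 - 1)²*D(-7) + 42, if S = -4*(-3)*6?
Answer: -130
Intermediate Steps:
S = 72 (S = 12*6 = 72)
D(M) = -158 + 2*M (D(M) = -14 + 2*(M - 1*72) = -14 + 2*(M - 72) = -14 + 2*(-72 + M) = -14 + (-144 + 2*M) = -158 + 2*M)
(0 - 1)²*D(-7) + 42 = (0 - 1)²*(-158 + 2*(-7)) + 42 = (-1)²*(-158 - 14) + 42 = 1*(-172) + 42 = -172 + 42 = -130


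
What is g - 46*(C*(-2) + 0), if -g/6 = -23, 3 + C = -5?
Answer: -598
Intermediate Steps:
C = -8 (C = -3 - 5 = -8)
g = 138 (g = -6*(-23) = 138)
g - 46*(C*(-2) + 0) = 138 - 46*(-8*(-2) + 0) = 138 - 46*(16 + 0) = 138 - 46*16 = 138 - 736 = -598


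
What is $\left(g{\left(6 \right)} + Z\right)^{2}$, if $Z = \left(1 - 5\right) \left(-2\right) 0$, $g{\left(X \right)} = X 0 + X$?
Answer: $36$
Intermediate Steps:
$g{\left(X \right)} = X$ ($g{\left(X \right)} = 0 + X = X$)
$Z = 0$ ($Z = \left(1 - 5\right) \left(-2\right) 0 = \left(-4\right) \left(-2\right) 0 = 8 \cdot 0 = 0$)
$\left(g{\left(6 \right)} + Z\right)^{2} = \left(6 + 0\right)^{2} = 6^{2} = 36$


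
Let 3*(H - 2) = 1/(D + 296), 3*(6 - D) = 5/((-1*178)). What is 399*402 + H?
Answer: 25868189378/161273 ≈ 1.6040e+5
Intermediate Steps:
D = 3209/534 (D = 6 - 5/(3*((-1*178))) = 6 - 5/(3*(-178)) = 6 - 5*(-1)/(3*178) = 6 - ⅓*(-5/178) = 6 + 5/534 = 3209/534 ≈ 6.0094)
H = 322724/161273 (H = 2 + 1/(3*(3209/534 + 296)) = 2 + 1/(3*(161273/534)) = 2 + (⅓)*(534/161273) = 2 + 178/161273 = 322724/161273 ≈ 2.0011)
399*402 + H = 399*402 + 322724/161273 = 160398 + 322724/161273 = 25868189378/161273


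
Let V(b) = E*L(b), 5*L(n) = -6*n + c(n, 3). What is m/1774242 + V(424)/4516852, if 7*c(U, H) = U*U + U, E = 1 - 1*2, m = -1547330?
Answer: -30613155485933/35061199802055 ≈ -0.87313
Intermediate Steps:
E = -1 (E = 1 - 2 = -1)
c(U, H) = U/7 + U**2/7 (c(U, H) = (U*U + U)/7 = (U**2 + U)/7 = (U + U**2)/7 = U/7 + U**2/7)
L(n) = -6*n/5 + n*(1 + n)/35 (L(n) = (-6*n + n*(1 + n)/7)/5 = -6*n/5 + n*(1 + n)/35)
V(b) = -b*(-41 + b)/35
m/1774242 + V(424)/4516852 = -1547330/1774242 + ((1/35)*424*(41 - 1*424))/4516852 = -1547330*1/1774242 + ((1/35)*424*(41 - 424))*(1/4516852) = -773665/887121 + ((1/35)*424*(-383))*(1/4516852) = -773665/887121 - 162392/35*1/4516852 = -773665/887121 - 40598/39522455 = -30613155485933/35061199802055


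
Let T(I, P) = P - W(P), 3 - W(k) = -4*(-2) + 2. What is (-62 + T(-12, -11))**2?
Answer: 4356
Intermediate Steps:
W(k) = -7 (W(k) = 3 - (-4*(-2) + 2) = 3 - (8 + 2) = 3 - 1*10 = 3 - 10 = -7)
T(I, P) = 7 + P (T(I, P) = P - 1*(-7) = P + 7 = 7 + P)
(-62 + T(-12, -11))**2 = (-62 + (7 - 11))**2 = (-62 - 4)**2 = (-66)**2 = 4356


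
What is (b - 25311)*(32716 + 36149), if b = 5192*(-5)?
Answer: -3530777415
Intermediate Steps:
b = -25960
(b - 25311)*(32716 + 36149) = (-25960 - 25311)*(32716 + 36149) = -51271*68865 = -3530777415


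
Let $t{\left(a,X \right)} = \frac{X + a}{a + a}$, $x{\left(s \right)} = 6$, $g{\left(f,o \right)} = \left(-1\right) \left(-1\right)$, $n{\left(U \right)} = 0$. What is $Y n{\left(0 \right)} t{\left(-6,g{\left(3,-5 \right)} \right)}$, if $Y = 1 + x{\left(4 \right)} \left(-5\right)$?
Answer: $0$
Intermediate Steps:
$g{\left(f,o \right)} = 1$
$t{\left(a,X \right)} = \frac{X + a}{2 a}$
$Y = -29$ ($Y = 1 + 6 \left(-5\right) = 1 - 30 = -29$)
$Y n{\left(0 \right)} t{\left(-6,g{\left(3,-5 \right)} \right)} = \left(-29\right) 0 \frac{1 - 6}{2 \left(-6\right)} = 0 \cdot \frac{1}{2} \left(- \frac{1}{6}\right) \left(-5\right) = 0 \cdot \frac{5}{12} = 0$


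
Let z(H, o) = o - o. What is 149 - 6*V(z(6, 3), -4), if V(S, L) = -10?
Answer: 209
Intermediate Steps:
z(H, o) = 0
149 - 6*V(z(6, 3), -4) = 149 - 6*(-10) = 149 + 60 = 209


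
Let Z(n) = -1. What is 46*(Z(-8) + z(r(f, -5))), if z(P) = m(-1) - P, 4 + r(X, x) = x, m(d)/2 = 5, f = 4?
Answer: 828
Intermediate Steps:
m(d) = 10 (m(d) = 2*5 = 10)
r(X, x) = -4 + x
z(P) = 10 - P
46*(Z(-8) + z(r(f, -5))) = 46*(-1 + (10 - (-4 - 5))) = 46*(-1 + (10 - 1*(-9))) = 46*(-1 + (10 + 9)) = 46*(-1 + 19) = 46*18 = 828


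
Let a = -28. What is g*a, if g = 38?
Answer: -1064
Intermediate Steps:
g*a = 38*(-28) = -1064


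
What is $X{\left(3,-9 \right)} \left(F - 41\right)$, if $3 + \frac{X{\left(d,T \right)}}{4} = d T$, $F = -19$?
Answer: $7200$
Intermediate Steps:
$X{\left(d,T \right)} = -12 + 4 T d$ ($X{\left(d,T \right)} = -12 + 4 d T = -12 + 4 T d$)
$X{\left(3,-9 \right)} \left(F - 41\right) = \left(-12 + 4 \left(-9\right) 3\right) \left(-19 - 41\right) = \left(-12 - 108\right) \left(-60\right) = \left(-120\right) \left(-60\right) = 7200$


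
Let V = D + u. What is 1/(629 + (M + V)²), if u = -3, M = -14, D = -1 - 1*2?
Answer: 1/1029 ≈ 0.00097182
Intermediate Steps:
D = -3 (D = -1 - 2 = -3)
V = -6 (V = -3 - 3 = -6)
1/(629 + (M + V)²) = 1/(629 + (-14 - 6)²) = 1/(629 + (-20)²) = 1/(629 + 400) = 1/1029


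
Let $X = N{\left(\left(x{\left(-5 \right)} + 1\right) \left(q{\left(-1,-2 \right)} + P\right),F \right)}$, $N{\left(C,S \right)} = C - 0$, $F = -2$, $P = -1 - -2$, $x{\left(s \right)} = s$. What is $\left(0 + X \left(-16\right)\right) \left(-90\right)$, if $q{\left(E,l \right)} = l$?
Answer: $5760$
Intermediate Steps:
$P = 1$ ($P = -1 + 2 = 1$)
$N{\left(C,S \right)} = C$ ($N{\left(C,S \right)} = C + 0 = C$)
$X = 4$ ($X = \left(-5 + 1\right) \left(-2 + 1\right) = \left(-4\right) \left(-1\right) = 4$)
$\left(0 + X \left(-16\right)\right) \left(-90\right) = \left(0 + 4 \left(-16\right)\right) \left(-90\right) = \left(0 - 64\right) \left(-90\right) = \left(-64\right) \left(-90\right) = 5760$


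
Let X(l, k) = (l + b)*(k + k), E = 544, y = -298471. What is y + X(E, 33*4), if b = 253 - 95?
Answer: -113143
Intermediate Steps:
b = 158
X(l, k) = 2*k*(158 + l) (X(l, k) = (l + 158)*(k + k) = (158 + l)*(2*k) = 2*k*(158 + l))
y + X(E, 33*4) = -298471 + 2*(33*4)*(158 + 544) = -298471 + 2*132*702 = -298471 + 185328 = -113143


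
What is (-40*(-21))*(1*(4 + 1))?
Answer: 4200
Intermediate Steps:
(-40*(-21))*(1*(4 + 1)) = 840*(1*5) = 840*5 = 4200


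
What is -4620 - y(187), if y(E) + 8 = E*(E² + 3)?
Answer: -6544376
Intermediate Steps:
y(E) = -8 + E*(3 + E²) (y(E) = -8 + E*(E² + 3) = -8 + E*(3 + E²))
-4620 - y(187) = -4620 - (-8 + 187³ + 3*187) = -4620 - (-8 + 6539203 + 561) = -4620 - 1*6539756 = -4620 - 6539756 = -6544376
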